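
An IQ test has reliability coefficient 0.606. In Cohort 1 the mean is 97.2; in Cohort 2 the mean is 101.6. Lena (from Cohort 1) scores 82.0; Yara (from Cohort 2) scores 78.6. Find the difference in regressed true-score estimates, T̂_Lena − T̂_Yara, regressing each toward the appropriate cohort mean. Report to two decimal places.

0.33

T̂_Lena = 0.606(82.0) + 0.394(97.2) = 87.9888
T̂_Yara = 0.606(78.6) + 0.394(101.6) = 87.6620
Difference = 87.9888 − 87.6620 = 0.3268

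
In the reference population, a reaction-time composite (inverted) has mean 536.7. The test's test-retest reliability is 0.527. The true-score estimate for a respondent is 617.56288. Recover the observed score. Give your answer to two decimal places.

690.14

T̂ = ρX + (1 − ρ)μ  ⇒  X = (T̂ − (1 − ρ)μ) / ρ
X = (617.56288 − 0.473 × 536.7) / 0.527 = (617.56288 − 253.8591) / 0.527 = 363.70378 / 0.527 = 690.1400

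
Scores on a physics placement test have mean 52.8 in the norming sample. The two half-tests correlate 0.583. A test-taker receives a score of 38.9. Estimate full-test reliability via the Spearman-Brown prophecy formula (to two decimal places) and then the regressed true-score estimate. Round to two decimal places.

Spearman-Brown: ρ = 2r/(1 + r) = 2(0.583)/(1 + 0.583) = 1.1660/1.583 = 0.7366 → 0.74
Weight the observed score by reliability and the mean by (1 − reliability): T̂ = 0.74·38.9 + 0.26·52.8 = 28.786 + 13.728 = 42.514.

42.51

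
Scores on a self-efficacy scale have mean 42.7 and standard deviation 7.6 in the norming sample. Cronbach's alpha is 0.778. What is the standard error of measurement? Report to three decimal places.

3.581

SEM = SD · √(1 − ρ) = 7.6 × √0.222 = 7.6 × 0.4712 = 3.5809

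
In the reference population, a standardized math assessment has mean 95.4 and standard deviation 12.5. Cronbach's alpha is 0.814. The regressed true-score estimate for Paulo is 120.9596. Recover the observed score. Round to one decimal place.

126.8

T̂ = ρX + (1 − ρ)μ  ⇒  X = (T̂ − (1 − ρ)μ) / ρ
X = (120.9596 − 0.186 × 95.4) / 0.814 = (120.9596 − 17.7444) / 0.814 = 103.2152 / 0.814 = 126.800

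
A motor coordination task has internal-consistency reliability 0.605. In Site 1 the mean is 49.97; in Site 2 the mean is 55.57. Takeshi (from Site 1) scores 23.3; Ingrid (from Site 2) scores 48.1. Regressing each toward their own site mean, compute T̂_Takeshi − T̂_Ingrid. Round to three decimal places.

T̂_Takeshi = 0.605(23.3) + 0.395(49.97) = 33.83465
T̂_Ingrid = 0.605(48.1) + 0.395(55.57) = 51.05065
Difference = 33.83465 − 51.05065 = -17.21600

-17.216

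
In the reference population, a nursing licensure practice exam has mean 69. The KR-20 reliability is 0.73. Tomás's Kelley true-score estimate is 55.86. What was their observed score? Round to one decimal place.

T̂ = ρX + (1 − ρ)μ  ⇒  X = (T̂ − (1 − ρ)μ) / ρ
X = (55.86 − 0.27 × 69) / 0.73 = (55.86 − 18.63) / 0.73 = 37.23 / 0.73 = 51.000

51.0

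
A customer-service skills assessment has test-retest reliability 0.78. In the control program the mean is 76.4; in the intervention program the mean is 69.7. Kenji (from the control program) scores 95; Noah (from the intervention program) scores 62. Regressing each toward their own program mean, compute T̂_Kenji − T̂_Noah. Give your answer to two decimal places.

T̂_Kenji = 0.78(95) + 0.22(76.4) = 90.9080
T̂_Noah = 0.78(62) + 0.22(69.7) = 63.6940
Difference = 90.9080 − 63.6940 = 27.2140

27.21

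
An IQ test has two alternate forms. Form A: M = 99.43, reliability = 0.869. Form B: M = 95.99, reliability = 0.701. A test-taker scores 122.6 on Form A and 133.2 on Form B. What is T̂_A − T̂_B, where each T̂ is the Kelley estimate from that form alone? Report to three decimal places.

T̂_A = 0.869(122.6) + 0.131(99.43) = 119.56473
T̂_B = 0.701(133.2) + 0.299(95.99) = 122.07421
T̂_A − T̂_B = -2.50948

-2.509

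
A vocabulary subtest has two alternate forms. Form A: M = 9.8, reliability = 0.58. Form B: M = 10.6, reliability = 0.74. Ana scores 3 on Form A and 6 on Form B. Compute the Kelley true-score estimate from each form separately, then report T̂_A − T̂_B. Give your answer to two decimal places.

T̂_A = 0.58(3) + 0.42(9.8) = 5.8560
T̂_B = 0.74(6) + 0.26(10.6) = 7.1960
T̂_A − T̂_B = -1.3400

-1.34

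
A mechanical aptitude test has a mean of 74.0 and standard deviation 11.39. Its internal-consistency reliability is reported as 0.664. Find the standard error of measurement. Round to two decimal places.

6.60

SEM = SD · √(1 − ρ) = 11.39 × √0.336 = 11.39 × 0.5797 = 6.602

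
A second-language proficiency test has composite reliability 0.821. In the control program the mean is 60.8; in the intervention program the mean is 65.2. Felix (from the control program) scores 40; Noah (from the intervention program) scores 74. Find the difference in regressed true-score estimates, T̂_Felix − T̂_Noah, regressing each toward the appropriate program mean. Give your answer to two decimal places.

-28.70

T̂_Felix = 0.821(40) + 0.179(60.8) = 43.7232
T̂_Noah = 0.821(74) + 0.179(65.2) = 72.4248
Difference = 43.7232 − 72.4248 = -28.7016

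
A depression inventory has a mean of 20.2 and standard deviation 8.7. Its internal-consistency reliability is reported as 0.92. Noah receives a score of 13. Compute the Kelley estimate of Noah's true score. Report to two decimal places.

T̂ = 0.92(13) + 0.08(20.2) = 11.96 + 1.616 = 13.576 → 13.58

13.58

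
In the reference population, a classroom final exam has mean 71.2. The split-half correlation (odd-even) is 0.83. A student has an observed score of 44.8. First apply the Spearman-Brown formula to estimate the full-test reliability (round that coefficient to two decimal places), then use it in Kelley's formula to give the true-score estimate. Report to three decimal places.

47.176

Spearman-Brown: ρ = 2r/(1 + r) = 2(0.83)/(1 + 0.83) = 1.660/1.83 = 0.9071 → 0.91
T̂ = 0.91(44.8) + 0.09(71.2) = 40.768 + 6.408 = 47.1760 → 47.176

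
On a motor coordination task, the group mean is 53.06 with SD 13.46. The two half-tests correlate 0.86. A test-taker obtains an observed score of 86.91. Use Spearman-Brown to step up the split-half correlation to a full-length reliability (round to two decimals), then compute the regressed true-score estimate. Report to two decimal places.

Spearman-Brown: ρ = 2r/(1 + r) = 2(0.86)/(1 + 0.86) = 1.720/1.86 = 0.9247 → 0.92
Regress the observed score toward the mean by the unreliability: T̂ = 0.92·86.91 + 0.08·53.06 = 79.9572 + 4.2448 = 84.202.

84.20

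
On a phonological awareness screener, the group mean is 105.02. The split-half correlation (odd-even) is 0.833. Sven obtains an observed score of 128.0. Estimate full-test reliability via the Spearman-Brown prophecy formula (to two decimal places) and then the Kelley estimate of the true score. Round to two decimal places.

125.93

Spearman-Brown: ρ = 2r/(1 + r) = 2(0.833)/(1 + 0.833) = 1.6660/1.833 = 0.9089 → 0.91
T̂ = 0.91(128.0) + 0.09(105.02) = 116.480 + 9.4518 = 125.932 → 125.93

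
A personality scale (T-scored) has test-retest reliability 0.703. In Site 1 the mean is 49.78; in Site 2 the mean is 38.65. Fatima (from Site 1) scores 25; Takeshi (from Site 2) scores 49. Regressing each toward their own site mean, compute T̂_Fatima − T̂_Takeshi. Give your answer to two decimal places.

T̂_Fatima = 0.703(25) + 0.297(49.78) = 32.3597
T̂_Takeshi = 0.703(49) + 0.297(38.65) = 45.9260
Difference = 32.3597 − 45.9260 = -13.5664

-13.57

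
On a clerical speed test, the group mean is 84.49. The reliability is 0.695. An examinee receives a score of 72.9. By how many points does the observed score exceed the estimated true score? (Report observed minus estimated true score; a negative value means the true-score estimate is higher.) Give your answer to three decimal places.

-3.535

T̂ = ρX + (1 − ρ)μ
  = 0.695 × 72.9 + 0.305 × 84.49
  = 50.6655 + 25.76945
  = 76.43495
  ≈ 76.4350
X − T̂ = 72.9 − 76.4350 = -3.5349 → -3.535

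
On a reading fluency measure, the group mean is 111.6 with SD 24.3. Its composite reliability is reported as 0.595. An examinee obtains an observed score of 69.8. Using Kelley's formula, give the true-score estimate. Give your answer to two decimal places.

86.73

Kelley's formula gives T̂ = 0.595·69.8 + 0.405·111.6 = 41.5310 + 45.1980 = 86.729.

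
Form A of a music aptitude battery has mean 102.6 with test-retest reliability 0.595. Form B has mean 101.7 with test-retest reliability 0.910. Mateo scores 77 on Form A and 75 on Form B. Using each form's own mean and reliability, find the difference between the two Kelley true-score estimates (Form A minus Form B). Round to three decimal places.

9.965

T̂_A = 0.595(77) + 0.405(102.6) = 87.36800
T̂_B = 0.910(75) + 0.090(101.7) = 77.40300
T̂_A − T̂_B = 9.96500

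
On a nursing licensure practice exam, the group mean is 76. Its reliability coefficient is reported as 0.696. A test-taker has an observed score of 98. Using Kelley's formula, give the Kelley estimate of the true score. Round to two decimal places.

91.31

Regress the observed score toward the mean by the unreliability: T̂ = 0.696·98 + 0.304·76 = 68.208 + 23.104 = 91.312.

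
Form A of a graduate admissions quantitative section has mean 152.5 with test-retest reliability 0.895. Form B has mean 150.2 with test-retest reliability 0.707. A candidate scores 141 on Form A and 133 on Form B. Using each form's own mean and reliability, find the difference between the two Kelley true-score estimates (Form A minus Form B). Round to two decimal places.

4.17

T̂_A = 0.895(141) + 0.105(152.5) = 142.2075
T̂_B = 0.707(133) + 0.293(150.2) = 138.0396
T̂_A − T̂_B = 4.1679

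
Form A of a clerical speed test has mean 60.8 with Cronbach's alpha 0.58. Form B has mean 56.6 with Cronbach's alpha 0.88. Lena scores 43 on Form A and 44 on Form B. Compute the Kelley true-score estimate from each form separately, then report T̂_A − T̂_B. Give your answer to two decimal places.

4.96

T̂_A = 0.58(43) + 0.42(60.8) = 50.4760
T̂_B = 0.88(44) + 0.12(56.6) = 45.5120
T̂_A − T̂_B = 4.9640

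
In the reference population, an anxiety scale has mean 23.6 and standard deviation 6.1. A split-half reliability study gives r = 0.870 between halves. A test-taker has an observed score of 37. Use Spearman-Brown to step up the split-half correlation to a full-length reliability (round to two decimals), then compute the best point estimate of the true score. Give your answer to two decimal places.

36.06

Spearman-Brown: ρ = 2r/(1 + r) = 2(0.870)/(1 + 0.870) = 1.7400/1.870 = 0.9305 → 0.93
Regress the observed score toward the mean by the unreliability: T̂ = 0.93·37 + 0.07·23.6 = 34.41 + 1.652 = 36.062.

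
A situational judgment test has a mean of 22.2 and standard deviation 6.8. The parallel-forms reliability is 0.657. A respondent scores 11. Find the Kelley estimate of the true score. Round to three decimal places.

14.842

T̂ = 0.657(11) + 0.343(22.2) = 7.227 + 7.6146 = 14.8416 → 14.842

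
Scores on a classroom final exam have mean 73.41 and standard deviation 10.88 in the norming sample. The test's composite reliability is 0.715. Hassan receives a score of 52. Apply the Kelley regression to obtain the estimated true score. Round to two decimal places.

Kelley's formula gives T̂ = 0.715·52 + 0.285·73.41 = 37.180 + 20.92185 = 58.102.

58.10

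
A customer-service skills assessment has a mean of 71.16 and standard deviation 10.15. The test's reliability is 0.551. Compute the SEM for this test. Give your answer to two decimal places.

6.80

SEM = SD · √(1 − ρ) = 10.15 × √0.449 = 10.15 × 0.6701 = 6.801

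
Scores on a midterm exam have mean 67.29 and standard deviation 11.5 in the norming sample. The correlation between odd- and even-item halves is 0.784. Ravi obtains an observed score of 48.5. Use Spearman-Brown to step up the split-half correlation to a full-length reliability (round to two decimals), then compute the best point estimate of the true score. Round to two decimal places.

Spearman-Brown: ρ = 2r/(1 + r) = 2(0.784)/(1 + 0.784) = 1.5680/1.784 = 0.8789 → 0.88
Kelley's formula gives T̂ = 0.88·48.5 + 0.12·67.29 = 42.680 + 8.0748 = 50.755.

50.75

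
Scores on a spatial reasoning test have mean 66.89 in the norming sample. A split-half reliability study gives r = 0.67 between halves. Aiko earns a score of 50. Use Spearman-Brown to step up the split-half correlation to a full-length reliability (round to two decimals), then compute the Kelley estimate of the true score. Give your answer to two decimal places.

53.38

Spearman-Brown: ρ = 2r/(1 + r) = 2(0.67)/(1 + 0.67) = 1.340/1.67 = 0.8024 → 0.80
Regress the observed score toward the mean by the unreliability: T̂ = 0.80·50 + 0.20·66.89 = 40.00 + 13.3780 = 53.378.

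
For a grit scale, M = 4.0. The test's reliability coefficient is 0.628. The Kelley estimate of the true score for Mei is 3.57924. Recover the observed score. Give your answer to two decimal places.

T̂ = ρX + (1 − ρ)μ  ⇒  X = (T̂ − (1 − ρ)μ) / ρ
X = (3.57924 − 0.372 × 4.0) / 0.628 = (3.57924 − 1.4880) / 0.628 = 2.09124 / 0.628 = 3.3300

3.33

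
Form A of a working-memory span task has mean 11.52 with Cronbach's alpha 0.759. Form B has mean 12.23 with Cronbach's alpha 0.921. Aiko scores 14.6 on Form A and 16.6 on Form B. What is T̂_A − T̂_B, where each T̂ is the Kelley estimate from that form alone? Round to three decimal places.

T̂_A = 0.759(14.6) + 0.241(11.52) = 13.85772
T̂_B = 0.921(16.6) + 0.079(12.23) = 16.25477
T̂_A − T̂_B = -2.39705

-2.397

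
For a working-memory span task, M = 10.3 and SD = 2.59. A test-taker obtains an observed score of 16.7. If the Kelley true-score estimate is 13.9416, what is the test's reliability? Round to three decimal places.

T̂ = ρX + (1 − ρ)μ  ⇒  T̂ − μ = ρ(X − μ)
ρ = (T̂ − μ)/(X − μ) = (13.9416 − 10.3) / (16.7 − 10.3) = 3.6416 / 6.4 = 0.56900

0.569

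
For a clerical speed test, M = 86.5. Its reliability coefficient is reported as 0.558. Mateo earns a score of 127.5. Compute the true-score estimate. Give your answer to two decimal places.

Weight the observed score by reliability and the mean by (1 − reliability): T̂ = 0.558·127.5 + 0.442·86.5 = 71.1450 + 38.2330 = 109.378.

109.38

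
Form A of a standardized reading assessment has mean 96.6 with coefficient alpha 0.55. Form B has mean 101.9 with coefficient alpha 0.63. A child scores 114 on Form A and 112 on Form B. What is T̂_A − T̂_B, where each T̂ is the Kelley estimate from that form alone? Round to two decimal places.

T̂_A = 0.55(114) + 0.45(96.6) = 106.1700
T̂_B = 0.63(112) + 0.37(101.9) = 108.2630
T̂_A − T̂_B = -2.0930

-2.09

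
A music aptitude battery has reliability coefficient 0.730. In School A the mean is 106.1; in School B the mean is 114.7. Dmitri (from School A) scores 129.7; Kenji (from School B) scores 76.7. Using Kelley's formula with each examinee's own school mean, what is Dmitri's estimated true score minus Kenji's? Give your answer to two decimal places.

T̂_Dmitri = 0.730(129.7) + 0.270(106.1) = 123.3280
T̂_Kenji = 0.730(76.7) + 0.270(114.7) = 86.9600
Difference = 123.3280 − 86.9600 = 36.3680

36.37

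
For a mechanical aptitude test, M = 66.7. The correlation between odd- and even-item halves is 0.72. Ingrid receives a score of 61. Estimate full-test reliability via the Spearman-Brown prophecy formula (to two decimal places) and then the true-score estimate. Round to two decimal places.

61.91

Spearman-Brown: ρ = 2r/(1 + r) = 2(0.72)/(1 + 0.72) = 1.440/1.72 = 0.8372 → 0.84
Weight the observed score by reliability and the mean by (1 − reliability): T̂ = 0.84·61 + 0.16·66.7 = 51.24 + 10.672 = 61.912.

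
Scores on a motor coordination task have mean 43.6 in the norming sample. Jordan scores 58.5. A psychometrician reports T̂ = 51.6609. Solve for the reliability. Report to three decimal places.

0.541

T̂ = ρX + (1 − ρ)μ  ⇒  T̂ − μ = ρ(X − μ)
ρ = (T̂ − μ)/(X − μ) = (51.6609 − 43.6) / (58.5 − 43.6) = 8.0609 / 14.9 = 0.54100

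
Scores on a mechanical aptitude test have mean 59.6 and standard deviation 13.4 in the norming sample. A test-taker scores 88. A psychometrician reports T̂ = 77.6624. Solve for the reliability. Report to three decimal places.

0.636

T̂ = ρX + (1 − ρ)μ  ⇒  T̂ − μ = ρ(X − μ)
ρ = (T̂ − μ)/(X − μ) = (77.6624 − 59.6) / (88 − 59.6) = 18.0624 / 28.4 = 0.63600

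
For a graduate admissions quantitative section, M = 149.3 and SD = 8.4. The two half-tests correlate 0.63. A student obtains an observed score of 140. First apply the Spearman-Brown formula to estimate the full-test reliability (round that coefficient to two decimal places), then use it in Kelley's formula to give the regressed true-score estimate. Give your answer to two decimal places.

142.14

Spearman-Brown: ρ = 2r/(1 + r) = 2(0.63)/(1 + 0.63) = 1.260/1.63 = 0.7730 → 0.77
T̂ = ρX + (1 − ρ)μ
  = 0.77 × 140 + 0.23 × 149.3
  = 107.80 + 34.339
  = 142.139
  ≈ 142.14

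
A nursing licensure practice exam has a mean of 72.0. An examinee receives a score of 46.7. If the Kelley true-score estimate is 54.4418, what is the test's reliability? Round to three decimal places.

T̂ = ρX + (1 − ρ)μ  ⇒  T̂ − μ = ρ(X − μ)
ρ = (T̂ − μ)/(X − μ) = (54.4418 − 72.0) / (46.7 − 72.0) = -17.5582 / -25.3 = 0.69400

0.694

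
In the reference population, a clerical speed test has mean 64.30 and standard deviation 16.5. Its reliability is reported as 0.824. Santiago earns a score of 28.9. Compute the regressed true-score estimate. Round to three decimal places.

35.130

Weight the observed score by reliability and the mean by (1 − reliability): T̂ = 0.824·28.9 + 0.176·64.30 = 23.8136 + 11.31680 = 35.1304.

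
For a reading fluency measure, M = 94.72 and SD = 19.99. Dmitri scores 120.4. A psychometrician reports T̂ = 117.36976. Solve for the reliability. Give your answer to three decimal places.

0.882

T̂ = ρX + (1 − ρ)μ  ⇒  T̂ − μ = ρ(X − μ)
ρ = (T̂ − μ)/(X − μ) = (117.36976 − 94.72) / (120.4 − 94.72) = 22.64976 / 25.68 = 0.88200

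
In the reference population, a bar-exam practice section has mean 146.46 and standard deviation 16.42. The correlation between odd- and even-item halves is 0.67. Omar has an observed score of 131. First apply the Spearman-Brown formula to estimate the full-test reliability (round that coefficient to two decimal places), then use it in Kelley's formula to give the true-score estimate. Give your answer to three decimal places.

134.092

Spearman-Brown: ρ = 2r/(1 + r) = 2(0.67)/(1 + 0.67) = 1.340/1.67 = 0.8024 → 0.80
T̂ = 0.80(131) + 0.20(146.46) = 104.80 + 29.2920 = 134.0920 → 134.092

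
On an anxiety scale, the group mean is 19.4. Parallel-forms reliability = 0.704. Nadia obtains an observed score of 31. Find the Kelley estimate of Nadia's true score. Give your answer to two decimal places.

T̂ = 0.704(31) + 0.296(19.4) = 21.824 + 5.7424 = 27.566 → 27.57

27.57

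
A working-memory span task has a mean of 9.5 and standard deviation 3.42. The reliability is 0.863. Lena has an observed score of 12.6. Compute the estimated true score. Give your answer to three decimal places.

Weight the observed score by reliability and the mean by (1 − reliability): T̂ = 0.863·12.6 + 0.137·9.5 = 10.8738 + 1.3015 = 12.1753.

12.175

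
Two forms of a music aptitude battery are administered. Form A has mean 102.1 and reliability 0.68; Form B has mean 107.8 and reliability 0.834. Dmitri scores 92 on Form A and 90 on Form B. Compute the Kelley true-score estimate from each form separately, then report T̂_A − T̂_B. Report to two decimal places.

T̂_A = 0.68(92) + 0.32(102.1) = 95.2320
T̂_B = 0.834(90) + 0.166(107.8) = 92.9548
T̂_A − T̂_B = 2.2772

2.28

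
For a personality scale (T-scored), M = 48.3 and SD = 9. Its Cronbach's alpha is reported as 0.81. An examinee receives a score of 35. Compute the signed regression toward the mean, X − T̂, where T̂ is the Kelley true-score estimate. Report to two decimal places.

-2.53

Kelley's formula gives T̂ = 0.81·35 + 0.19·48.3 = 28.35 + 9.177 = 37.5270.
X − T̂ = 35 − 37.527 = -2.527 → -2.53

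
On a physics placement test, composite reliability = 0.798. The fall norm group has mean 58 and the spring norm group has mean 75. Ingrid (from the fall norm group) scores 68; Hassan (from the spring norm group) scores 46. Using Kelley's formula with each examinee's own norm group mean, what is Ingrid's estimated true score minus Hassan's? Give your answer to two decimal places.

14.12

T̂_Ingrid = 0.798(68) + 0.202(58) = 65.9800
T̂_Hassan = 0.798(46) + 0.202(75) = 51.8580
Difference = 65.9800 − 51.8580 = 14.1220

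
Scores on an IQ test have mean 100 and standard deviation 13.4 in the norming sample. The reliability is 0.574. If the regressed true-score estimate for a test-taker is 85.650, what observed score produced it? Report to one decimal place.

75.0

T̂ = ρX + (1 − ρ)μ  ⇒  X = (T̂ − (1 − ρ)μ) / ρ
X = (85.650 − 0.426 × 100) / 0.574 = (85.650 − 42.600) / 0.574 = 43.050 / 0.574 = 75.000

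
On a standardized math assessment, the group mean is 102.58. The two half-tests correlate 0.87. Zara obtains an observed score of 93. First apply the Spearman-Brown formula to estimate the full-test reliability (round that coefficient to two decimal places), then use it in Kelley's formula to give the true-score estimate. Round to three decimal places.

Spearman-Brown: ρ = 2r/(1 + r) = 2(0.87)/(1 + 0.87) = 1.740/1.87 = 0.9305 → 0.93
T̂ = ρX + (1 − ρ)μ
  = 0.93 × 93 + 0.07 × 102.58
  = 86.49 + 7.1806
  = 93.6706
  ≈ 93.671

93.671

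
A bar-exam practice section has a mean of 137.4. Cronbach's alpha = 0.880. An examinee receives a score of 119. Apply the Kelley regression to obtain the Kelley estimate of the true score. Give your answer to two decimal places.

T̂ = 0.880(119) + 0.120(137.4) = 104.720 + 16.4880 = 121.208 → 121.21

121.21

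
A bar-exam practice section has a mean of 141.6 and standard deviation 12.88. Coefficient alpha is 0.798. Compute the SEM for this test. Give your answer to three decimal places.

5.789

SEM = SD · √(1 − ρ) = 12.88 × √0.202 = 12.88 × 0.4494 = 5.7888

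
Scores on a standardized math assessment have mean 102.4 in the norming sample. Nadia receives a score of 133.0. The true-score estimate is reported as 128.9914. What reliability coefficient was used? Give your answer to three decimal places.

0.869

T̂ = ρX + (1 − ρ)μ  ⇒  T̂ − μ = ρ(X − μ)
ρ = (T̂ − μ)/(X − μ) = (128.9914 − 102.4) / (133.0 − 102.4) = 26.5914 / 30.6 = 0.86900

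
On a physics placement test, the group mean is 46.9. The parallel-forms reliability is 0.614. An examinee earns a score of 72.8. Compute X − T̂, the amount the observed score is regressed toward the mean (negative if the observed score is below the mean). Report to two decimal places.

Kelley's formula gives T̂ = 0.614·72.8 + 0.386·46.9 = 44.6992 + 18.1034 = 62.8026.
X − T̂ = 72.8 − 62.803 = 9.997 → 10.00

10.00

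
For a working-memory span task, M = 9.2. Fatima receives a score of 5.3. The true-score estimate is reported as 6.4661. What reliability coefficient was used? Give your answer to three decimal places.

0.701

T̂ = ρX + (1 − ρ)μ  ⇒  T̂ − μ = ρ(X − μ)
ρ = (T̂ − μ)/(X − μ) = (6.4661 − 9.2) / (5.3 − 9.2) = -2.7339 / -3.9 = 0.70100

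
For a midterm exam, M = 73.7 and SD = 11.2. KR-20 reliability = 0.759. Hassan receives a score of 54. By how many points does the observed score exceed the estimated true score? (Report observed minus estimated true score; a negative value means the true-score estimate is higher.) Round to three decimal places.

Kelley's formula gives T̂ = 0.759·54 + 0.241·73.7 = 40.986 + 17.7617 = 58.74770.
X − T̂ = 54 − 58.7477 = -4.7477 → -4.748

-4.748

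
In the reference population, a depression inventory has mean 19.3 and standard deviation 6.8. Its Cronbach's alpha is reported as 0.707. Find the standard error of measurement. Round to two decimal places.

SEM = SD · √(1 − ρ) = 6.8 × √0.293 = 6.8 × 0.5413 = 3.681

3.68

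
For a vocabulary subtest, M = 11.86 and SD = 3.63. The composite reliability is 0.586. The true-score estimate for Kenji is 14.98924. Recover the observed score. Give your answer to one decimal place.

T̂ = ρX + (1 − ρ)μ  ⇒  X = (T̂ − (1 − ρ)μ) / ρ
X = (14.98924 − 0.414 × 11.86) / 0.586 = (14.98924 − 4.91004) / 0.586 = 10.07920 / 0.586 = 17.200

17.2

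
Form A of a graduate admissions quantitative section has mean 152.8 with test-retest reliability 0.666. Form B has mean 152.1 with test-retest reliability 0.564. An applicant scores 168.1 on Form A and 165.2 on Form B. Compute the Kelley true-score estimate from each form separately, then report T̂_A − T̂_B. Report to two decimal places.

T̂_A = 0.666(168.1) + 0.334(152.8) = 162.9898
T̂_B = 0.564(165.2) + 0.436(152.1) = 159.4884
T̂_A − T̂_B = 3.5014

3.50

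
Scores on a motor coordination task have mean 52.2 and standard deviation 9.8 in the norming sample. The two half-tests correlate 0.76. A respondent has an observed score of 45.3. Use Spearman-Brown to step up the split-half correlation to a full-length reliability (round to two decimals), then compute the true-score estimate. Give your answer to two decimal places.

46.27

Spearman-Brown: ρ = 2r/(1 + r) = 2(0.76)/(1 + 0.76) = 1.520/1.76 = 0.8636 → 0.86
T̂ = 0.86(45.3) + 0.14(52.2) = 38.958 + 7.308 = 46.266 → 46.27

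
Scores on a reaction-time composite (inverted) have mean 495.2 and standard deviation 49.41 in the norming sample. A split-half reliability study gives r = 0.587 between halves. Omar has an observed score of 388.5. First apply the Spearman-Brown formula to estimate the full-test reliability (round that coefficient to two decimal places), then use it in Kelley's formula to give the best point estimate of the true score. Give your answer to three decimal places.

Spearman-Brown: ρ = 2r/(1 + r) = 2(0.587)/(1 + 0.587) = 1.1740/1.587 = 0.7398 → 0.74
T̂ = 0.74(388.5) + 0.26(495.2) = 287.490 + 128.752 = 416.2420 → 416.242

416.242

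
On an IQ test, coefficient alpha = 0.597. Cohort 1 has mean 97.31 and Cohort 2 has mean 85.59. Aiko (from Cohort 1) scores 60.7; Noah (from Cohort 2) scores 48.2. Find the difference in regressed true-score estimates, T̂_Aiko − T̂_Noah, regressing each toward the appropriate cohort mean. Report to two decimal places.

12.19

T̂_Aiko = 0.597(60.7) + 0.403(97.31) = 75.4538
T̂_Noah = 0.597(48.2) + 0.403(85.59) = 63.2682
Difference = 75.4538 − 63.2682 = 12.1857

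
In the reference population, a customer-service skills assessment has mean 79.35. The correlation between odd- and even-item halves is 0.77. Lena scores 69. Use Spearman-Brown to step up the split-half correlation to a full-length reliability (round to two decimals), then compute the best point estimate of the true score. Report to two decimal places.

Spearman-Brown: ρ = 2r/(1 + r) = 2(0.77)/(1 + 0.77) = 1.540/1.77 = 0.8701 → 0.87
Regress the observed score toward the mean by the unreliability: T̂ = 0.87·69 + 0.13·79.35 = 60.03 + 10.3155 = 70.346.

70.35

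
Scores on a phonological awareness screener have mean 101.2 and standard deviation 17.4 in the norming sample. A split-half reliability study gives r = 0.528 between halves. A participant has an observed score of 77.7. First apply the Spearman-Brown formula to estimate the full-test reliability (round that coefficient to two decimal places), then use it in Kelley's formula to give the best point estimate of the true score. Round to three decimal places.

Spearman-Brown: ρ = 2r/(1 + r) = 2(0.528)/(1 + 0.528) = 1.0560/1.528 = 0.6911 → 0.69
T̂ = ρX + (1 − ρ)μ
  = 0.69 × 77.7 + 0.31 × 101.2
  = 53.613 + 31.372
  = 84.9850
  ≈ 84.985

84.985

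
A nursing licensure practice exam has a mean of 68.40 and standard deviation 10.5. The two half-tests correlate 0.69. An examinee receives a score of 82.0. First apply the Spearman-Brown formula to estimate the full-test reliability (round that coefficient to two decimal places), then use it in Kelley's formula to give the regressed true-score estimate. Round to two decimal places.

79.55

Spearman-Brown: ρ = 2r/(1 + r) = 2(0.69)/(1 + 0.69) = 1.380/1.69 = 0.8166 → 0.82
T̂ = 0.82(82.0) + 0.18(68.40) = 67.240 + 12.3120 = 79.552 → 79.55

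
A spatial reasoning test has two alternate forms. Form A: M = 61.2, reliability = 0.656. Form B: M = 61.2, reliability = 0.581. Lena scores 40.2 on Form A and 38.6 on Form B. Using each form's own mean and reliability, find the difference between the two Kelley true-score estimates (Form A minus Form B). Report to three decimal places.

T̂_A = 0.656(40.2) + 0.344(61.2) = 47.42400
T̂_B = 0.581(38.6) + 0.419(61.2) = 48.06940
T̂_A − T̂_B = -0.64540

-0.645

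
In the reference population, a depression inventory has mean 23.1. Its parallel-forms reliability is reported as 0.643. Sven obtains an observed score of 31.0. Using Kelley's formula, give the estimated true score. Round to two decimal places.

28.18

T̂ = 0.643(31.0) + 0.357(23.1) = 19.9330 + 8.2467 = 28.180 → 28.18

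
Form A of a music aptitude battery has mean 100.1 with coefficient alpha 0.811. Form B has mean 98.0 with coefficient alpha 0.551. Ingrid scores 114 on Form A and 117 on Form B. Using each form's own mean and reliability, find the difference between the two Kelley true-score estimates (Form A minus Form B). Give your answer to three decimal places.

2.904

T̂_A = 0.811(114) + 0.189(100.1) = 111.37290
T̂_B = 0.551(117) + 0.449(98.0) = 108.46900
T̂_A − T̂_B = 2.90390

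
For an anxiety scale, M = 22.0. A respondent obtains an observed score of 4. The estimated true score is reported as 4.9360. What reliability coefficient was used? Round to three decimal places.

0.948

T̂ = ρX + (1 − ρ)μ  ⇒  T̂ − μ = ρ(X − μ)
ρ = (T̂ − μ)/(X − μ) = (4.9360 − 22.0) / (4 − 22.0) = -17.0640 / -18.0 = 0.94800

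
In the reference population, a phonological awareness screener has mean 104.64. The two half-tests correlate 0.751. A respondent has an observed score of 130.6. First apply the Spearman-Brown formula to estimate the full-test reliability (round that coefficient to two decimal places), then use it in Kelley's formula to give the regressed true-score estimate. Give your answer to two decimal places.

126.97

Spearman-Brown: ρ = 2r/(1 + r) = 2(0.751)/(1 + 0.751) = 1.5020/1.751 = 0.8578 → 0.86
T̂ = 0.86(130.6) + 0.14(104.64) = 112.316 + 14.6496 = 126.966 → 126.97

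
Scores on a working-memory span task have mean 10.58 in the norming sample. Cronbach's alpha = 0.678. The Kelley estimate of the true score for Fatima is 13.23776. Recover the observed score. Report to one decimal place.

14.5

T̂ = ρX + (1 − ρ)μ  ⇒  X = (T̂ − (1 − ρ)μ) / ρ
X = (13.23776 − 0.322 × 10.58) / 0.678 = (13.23776 − 3.40676) / 0.678 = 9.83100 / 0.678 = 14.500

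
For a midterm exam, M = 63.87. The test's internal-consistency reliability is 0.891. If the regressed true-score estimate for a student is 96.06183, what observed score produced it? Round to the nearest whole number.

100

T̂ = ρX + (1 − ρ)μ  ⇒  X = (T̂ − (1 − ρ)μ) / ρ
X = (96.06183 − 0.109 × 63.87) / 0.891 = (96.06183 − 6.96183) / 0.891 = 89.10000 / 0.891 = 100.00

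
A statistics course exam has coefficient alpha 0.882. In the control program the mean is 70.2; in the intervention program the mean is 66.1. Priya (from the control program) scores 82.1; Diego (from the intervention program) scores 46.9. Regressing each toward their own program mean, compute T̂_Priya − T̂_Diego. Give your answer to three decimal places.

31.530

T̂_Priya = 0.882(82.1) + 0.118(70.2) = 80.69580
T̂_Diego = 0.882(46.9) + 0.118(66.1) = 49.16560
Difference = 80.69580 − 49.16560 = 31.53020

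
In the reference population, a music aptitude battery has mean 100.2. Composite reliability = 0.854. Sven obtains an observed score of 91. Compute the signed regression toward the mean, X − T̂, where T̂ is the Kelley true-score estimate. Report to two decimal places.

T̂ = ρX + (1 − ρ)μ
  = 0.854 × 91 + 0.146 × 100.2
  = 77.714 + 14.6292
  = 92.3432
  ≈ 92.343
X − T̂ = 91 − 92.343 = -1.343 → -1.34

-1.34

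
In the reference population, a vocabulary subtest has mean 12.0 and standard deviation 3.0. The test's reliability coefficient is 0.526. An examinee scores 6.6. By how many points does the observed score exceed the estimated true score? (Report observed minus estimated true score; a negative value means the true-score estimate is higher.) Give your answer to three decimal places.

-2.560

T̂ = 0.526(6.6) + 0.474(12.0) = 3.4716 + 5.6880 = 9.15960 → 9.1596
X − T̂ = 6.6 − 9.1596 = -2.5596 → -2.560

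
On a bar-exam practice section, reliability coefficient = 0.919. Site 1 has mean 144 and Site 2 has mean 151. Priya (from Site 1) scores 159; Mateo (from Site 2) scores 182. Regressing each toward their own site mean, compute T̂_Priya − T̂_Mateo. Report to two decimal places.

T̂_Priya = 0.919(159) + 0.081(144) = 157.7850
T̂_Mateo = 0.919(182) + 0.081(151) = 179.4890
Difference = 157.7850 − 179.4890 = -21.7040

-21.70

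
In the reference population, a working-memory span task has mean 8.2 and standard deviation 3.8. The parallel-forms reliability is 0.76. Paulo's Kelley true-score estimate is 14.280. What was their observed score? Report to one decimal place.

16.2

T̂ = ρX + (1 − ρ)μ  ⇒  X = (T̂ − (1 − ρ)μ) / ρ
X = (14.280 − 0.24 × 8.2) / 0.76 = (14.280 − 1.968) / 0.76 = 12.312 / 0.76 = 16.200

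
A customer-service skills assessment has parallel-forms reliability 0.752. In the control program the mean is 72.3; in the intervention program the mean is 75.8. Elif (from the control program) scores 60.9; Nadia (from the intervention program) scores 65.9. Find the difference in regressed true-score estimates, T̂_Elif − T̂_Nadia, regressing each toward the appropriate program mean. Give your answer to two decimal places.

T̂_Elif = 0.752(60.9) + 0.248(72.3) = 63.7272
T̂_Nadia = 0.752(65.9) + 0.248(75.8) = 68.3552
Difference = 63.7272 − 68.3552 = -4.6280

-4.63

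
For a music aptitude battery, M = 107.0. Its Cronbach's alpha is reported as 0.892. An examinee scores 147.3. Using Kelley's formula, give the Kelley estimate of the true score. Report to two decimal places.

142.95

Regress the observed score toward the mean by the unreliability: T̂ = 0.892·147.3 + 0.108·107.0 = 131.3916 + 11.5560 = 142.948.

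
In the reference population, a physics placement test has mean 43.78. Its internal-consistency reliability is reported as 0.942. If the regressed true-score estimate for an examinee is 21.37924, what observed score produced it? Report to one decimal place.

T̂ = ρX + (1 − ρ)μ  ⇒  X = (T̂ − (1 − ρ)μ) / ρ
X = (21.37924 − 0.058 × 43.78) / 0.942 = (21.37924 − 2.53924) / 0.942 = 18.84000 / 0.942 = 20.000

20.0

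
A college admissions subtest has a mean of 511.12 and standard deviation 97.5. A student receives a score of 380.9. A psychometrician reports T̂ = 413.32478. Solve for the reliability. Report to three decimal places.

0.751

T̂ = ρX + (1 − ρ)μ  ⇒  T̂ − μ = ρ(X − μ)
ρ = (T̂ − μ)/(X − μ) = (413.32478 − 511.12) / (380.9 − 511.12) = -97.79522 / -130.22 = 0.75100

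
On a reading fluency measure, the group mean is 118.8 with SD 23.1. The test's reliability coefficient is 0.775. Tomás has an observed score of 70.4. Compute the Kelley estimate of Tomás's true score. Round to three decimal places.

81.290

Weight the observed score by reliability and the mean by (1 − reliability): T̂ = 0.775·70.4 + 0.225·118.8 = 54.5600 + 26.7300 = 81.2900.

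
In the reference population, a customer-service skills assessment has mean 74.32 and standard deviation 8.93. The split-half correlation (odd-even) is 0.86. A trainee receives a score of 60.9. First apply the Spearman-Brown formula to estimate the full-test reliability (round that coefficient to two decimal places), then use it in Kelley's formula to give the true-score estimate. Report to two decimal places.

61.97

Spearman-Brown: ρ = 2r/(1 + r) = 2(0.86)/(1 + 0.86) = 1.720/1.86 = 0.9247 → 0.92
T̂ = 0.92(60.9) + 0.08(74.32) = 56.028 + 5.9456 = 61.974 → 61.97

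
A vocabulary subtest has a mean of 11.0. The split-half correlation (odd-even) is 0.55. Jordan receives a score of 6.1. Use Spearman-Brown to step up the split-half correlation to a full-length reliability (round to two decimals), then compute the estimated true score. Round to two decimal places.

Spearman-Brown: ρ = 2r/(1 + r) = 2(0.55)/(1 + 0.55) = 1.100/1.55 = 0.7097 → 0.71
Weight the observed score by reliability and the mean by (1 − reliability): T̂ = 0.71·6.1 + 0.29·11.0 = 4.331 + 3.190 = 7.521.

7.52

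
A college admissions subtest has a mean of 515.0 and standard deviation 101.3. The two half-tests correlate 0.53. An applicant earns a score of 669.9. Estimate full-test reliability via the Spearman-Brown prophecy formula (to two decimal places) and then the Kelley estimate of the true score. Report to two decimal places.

Spearman-Brown: ρ = 2r/(1 + r) = 2(0.53)/(1 + 0.53) = 1.060/1.53 = 0.6928 → 0.69
Weight the observed score by reliability and the mean by (1 − reliability): T̂ = 0.69·669.9 + 0.31·515.0 = 462.231 + 159.650 = 621.881.

621.88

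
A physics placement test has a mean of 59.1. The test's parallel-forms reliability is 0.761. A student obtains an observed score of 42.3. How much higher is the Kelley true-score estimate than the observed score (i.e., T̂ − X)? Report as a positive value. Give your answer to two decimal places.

T̂ = 0.761(42.3) + 0.239(59.1) = 32.1903 + 14.1249 = 46.3152 → 46.315
T̂ − X = 46.315 − 42.3 = 4.015 → 4.02

4.02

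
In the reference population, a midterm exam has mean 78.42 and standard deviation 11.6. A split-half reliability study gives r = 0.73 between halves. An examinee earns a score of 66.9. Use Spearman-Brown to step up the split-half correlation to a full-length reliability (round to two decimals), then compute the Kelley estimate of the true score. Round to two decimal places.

Spearman-Brown: ρ = 2r/(1 + r) = 2(0.73)/(1 + 0.73) = 1.460/1.73 = 0.8439 → 0.84
Regress the observed score toward the mean by the unreliability: T̂ = 0.84·66.9 + 0.16·78.42 = 56.196 + 12.5472 = 68.743.

68.74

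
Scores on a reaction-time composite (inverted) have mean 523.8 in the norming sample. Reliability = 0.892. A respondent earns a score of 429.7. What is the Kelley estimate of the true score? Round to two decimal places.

T̂ = 0.892(429.7) + 0.108(523.8) = 383.2924 + 56.5704 = 439.863 → 439.86

439.86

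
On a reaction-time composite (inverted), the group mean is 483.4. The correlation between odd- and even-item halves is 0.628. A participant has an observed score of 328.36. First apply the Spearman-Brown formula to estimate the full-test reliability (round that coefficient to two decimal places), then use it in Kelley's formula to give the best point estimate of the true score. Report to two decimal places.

364.02

Spearman-Brown: ρ = 2r/(1 + r) = 2(0.628)/(1 + 0.628) = 1.2560/1.628 = 0.7715 → 0.77
T̂ = ρX + (1 − ρ)μ
  = 0.77 × 328.36 + 0.23 × 483.4
  = 252.8372 + 111.182
  = 364.019
  ≈ 364.02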